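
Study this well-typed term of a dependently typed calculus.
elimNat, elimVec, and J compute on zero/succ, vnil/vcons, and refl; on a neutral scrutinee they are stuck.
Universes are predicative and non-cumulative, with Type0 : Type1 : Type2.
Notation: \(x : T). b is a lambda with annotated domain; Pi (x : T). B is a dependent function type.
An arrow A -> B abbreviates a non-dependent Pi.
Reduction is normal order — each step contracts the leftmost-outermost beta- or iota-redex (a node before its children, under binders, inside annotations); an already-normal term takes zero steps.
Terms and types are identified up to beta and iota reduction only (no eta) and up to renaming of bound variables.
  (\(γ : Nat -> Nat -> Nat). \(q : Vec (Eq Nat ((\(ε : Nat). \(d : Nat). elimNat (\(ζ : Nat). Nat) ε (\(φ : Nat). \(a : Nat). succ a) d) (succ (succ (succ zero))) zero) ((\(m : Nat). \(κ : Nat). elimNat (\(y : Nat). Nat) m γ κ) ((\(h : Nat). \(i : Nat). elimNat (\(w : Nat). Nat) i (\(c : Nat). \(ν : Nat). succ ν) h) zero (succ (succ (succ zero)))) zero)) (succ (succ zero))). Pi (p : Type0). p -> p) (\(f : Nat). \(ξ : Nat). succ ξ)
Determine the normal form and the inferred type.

normal form:
  \(γ : Vec (Eq Nat (succ (succ (succ zero))) (succ (succ (succ zero)))) (succ (succ zero))). Pi (q : Type0). q -> q
the term's type:
  Vec (Eq Nat (succ (succ (succ zero))) (succ (succ (succ zero)))) (succ (succ zero)) -> Type1
observation: contracting a beta-redex first, the term normalizes in 10 steps.


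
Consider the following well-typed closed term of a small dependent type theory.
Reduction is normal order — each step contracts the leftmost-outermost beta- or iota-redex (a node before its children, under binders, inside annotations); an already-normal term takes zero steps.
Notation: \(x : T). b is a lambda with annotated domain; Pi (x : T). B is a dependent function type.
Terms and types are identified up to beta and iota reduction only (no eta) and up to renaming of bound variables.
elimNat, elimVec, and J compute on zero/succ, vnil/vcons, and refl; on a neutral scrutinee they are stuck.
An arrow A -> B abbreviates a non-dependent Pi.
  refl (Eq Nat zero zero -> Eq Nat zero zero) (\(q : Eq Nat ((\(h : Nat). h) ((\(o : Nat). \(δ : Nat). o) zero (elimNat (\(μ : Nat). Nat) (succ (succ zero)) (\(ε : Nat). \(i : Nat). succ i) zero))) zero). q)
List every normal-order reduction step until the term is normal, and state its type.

normal-order reduction:
  refl (Eq Nat zero zero -> Eq Nat zero zero) (\(q : Eq Nat ((\(h : Nat). h) ((\(o : Nat). \(δ : Nat). o) zero (elimNat (\(μ : Nat). Nat) (succ (succ zero)) (\(ε : Nat). \(i : Nat). succ i) zero))) zero). q)
  ~> refl (Eq Nat zero zero -> Eq Nat zero zero) (\(q : Eq Nat ((\(h : Nat). \(o : Nat). h) zero (elimNat (\(δ : Nat). Nat) (succ (succ zero)) (\(μ : Nat). \(ε : Nat). succ ε) zero)) zero). q)
  ~> refl (Eq Nat zero zero -> Eq Nat zero zero) (\(q : Eq Nat ((\(h : Nat). zero) (elimNat (\(o : Nat). Nat) (succ (succ zero)) (\(δ : Nat). \(μ : Nat). succ μ) zero)) zero). q)
  ~> refl (Eq Nat zero zero -> Eq Nat zero zero) (\(q : Eq Nat zero zero). q)
the term's type:
  Eq (Eq Nat zero zero -> Eq Nat zero zero) (\(q : Eq Nat zero zero). q) (\(h : Eq Nat zero zero). h)


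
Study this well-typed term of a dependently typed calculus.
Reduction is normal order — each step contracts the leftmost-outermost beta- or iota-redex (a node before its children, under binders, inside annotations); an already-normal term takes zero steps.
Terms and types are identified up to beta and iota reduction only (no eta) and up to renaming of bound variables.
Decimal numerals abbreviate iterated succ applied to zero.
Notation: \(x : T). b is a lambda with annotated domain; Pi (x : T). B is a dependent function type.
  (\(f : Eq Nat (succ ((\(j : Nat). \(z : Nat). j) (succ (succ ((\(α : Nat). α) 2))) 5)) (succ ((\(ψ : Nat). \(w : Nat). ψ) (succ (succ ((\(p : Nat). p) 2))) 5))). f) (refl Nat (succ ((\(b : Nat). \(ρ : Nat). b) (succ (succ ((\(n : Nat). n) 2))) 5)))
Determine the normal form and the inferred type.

normal form:
  refl Nat 5
inferred type:
  Eq Nat 5 5


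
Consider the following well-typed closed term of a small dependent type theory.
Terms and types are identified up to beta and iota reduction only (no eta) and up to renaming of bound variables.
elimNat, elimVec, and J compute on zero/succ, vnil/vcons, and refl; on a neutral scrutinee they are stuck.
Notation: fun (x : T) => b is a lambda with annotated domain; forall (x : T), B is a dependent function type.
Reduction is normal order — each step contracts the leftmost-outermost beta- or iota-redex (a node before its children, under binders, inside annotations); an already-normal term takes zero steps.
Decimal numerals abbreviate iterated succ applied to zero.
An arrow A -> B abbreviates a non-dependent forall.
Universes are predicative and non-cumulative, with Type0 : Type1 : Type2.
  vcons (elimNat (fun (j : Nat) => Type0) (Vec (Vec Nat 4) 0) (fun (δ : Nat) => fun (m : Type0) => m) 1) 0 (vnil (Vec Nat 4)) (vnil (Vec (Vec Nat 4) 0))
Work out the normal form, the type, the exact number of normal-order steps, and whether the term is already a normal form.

resulting normal form:
  vcons (Vec (Vec Nat 4) 0) 0 (vnil (Vec Nat 4)) (vnil (Vec (Vec Nat 4) 0))
type:
  Vec (Vec (Vec Nat 4) 0) 1
normal-order step count: 4
started in normal form: no
first contracted redex: an elimNat iota-redex


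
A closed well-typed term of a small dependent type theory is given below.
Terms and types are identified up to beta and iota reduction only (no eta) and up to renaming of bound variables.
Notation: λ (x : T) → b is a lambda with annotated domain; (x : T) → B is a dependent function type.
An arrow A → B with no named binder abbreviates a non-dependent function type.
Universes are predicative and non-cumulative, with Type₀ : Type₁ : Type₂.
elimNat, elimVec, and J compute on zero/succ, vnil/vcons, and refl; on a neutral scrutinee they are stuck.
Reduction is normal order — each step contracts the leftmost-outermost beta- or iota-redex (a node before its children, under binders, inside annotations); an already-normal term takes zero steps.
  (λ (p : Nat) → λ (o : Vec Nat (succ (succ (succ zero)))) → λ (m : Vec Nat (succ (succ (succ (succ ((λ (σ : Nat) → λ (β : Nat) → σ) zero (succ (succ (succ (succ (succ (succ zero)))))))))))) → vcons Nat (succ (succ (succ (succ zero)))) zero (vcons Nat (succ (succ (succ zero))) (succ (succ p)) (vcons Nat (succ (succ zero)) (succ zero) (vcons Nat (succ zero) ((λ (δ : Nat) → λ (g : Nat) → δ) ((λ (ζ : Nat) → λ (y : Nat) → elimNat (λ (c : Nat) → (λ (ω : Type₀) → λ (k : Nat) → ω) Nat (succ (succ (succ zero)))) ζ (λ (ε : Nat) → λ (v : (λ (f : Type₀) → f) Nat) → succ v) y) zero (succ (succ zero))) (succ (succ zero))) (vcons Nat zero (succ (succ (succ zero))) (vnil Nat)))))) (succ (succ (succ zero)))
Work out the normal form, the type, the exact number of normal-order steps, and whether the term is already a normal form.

resulting normal form:
  λ (p : Vec Nat (succ (succ (succ zero)))) → λ (o : Vec Nat (succ (succ (succ (succ zero))))) → vcons Nat (succ (succ (succ (succ zero)))) zero (vcons Nat (succ (succ (succ zero))) (succ (succ (succ (succ (succ zero))))) (vcons Nat (succ (succ zero)) (succ zero) (vcons Nat (succ zero) (succ (succ zero)) (vcons Nat zero (succ (succ (succ zero))) (vnil Nat)))))
inferred type:
  Vec Nat (succ (succ (succ zero))) → Vec Nat (succ (succ (succ (succ zero)))) → Vec Nat (succ (succ (succ (succ (succ zero)))))
reduction steps (normal order): 14
term was already normal: no
first contracted redex: a beta-redex


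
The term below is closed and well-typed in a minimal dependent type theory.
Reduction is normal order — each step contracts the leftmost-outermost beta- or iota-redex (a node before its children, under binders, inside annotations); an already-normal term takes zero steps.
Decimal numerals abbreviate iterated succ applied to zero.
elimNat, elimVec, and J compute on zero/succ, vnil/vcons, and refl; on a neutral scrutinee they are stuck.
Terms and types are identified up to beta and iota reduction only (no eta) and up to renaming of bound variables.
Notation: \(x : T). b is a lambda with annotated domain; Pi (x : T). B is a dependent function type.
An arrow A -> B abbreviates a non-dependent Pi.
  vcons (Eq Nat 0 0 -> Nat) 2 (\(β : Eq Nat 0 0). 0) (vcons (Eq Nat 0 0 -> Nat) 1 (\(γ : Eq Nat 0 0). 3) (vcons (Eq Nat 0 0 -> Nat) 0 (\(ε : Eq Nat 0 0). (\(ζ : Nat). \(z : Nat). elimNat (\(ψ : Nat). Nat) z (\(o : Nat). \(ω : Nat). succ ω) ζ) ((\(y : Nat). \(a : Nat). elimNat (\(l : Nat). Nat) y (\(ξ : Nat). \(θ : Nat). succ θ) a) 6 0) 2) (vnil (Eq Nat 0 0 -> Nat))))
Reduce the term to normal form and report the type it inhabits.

reduced normal form:
  vcons (Eq Nat 0 0 -> Nat) 2 (\(β : Eq Nat 0 0). 0) (vcons (Eq Nat 0 0 -> Nat) 1 (\(γ : Eq Nat 0 0). 3) (vcons (Eq Nat 0 0 -> Nat) 0 (\(ε : Eq Nat 0 0). 8) (vnil (Eq Nat 0 0 -> Nat))))
type:
  Vec (Eq Nat 0 0 -> Nat) 3
observation: normalization takes exactly 24 steps under the normal-order strategy.


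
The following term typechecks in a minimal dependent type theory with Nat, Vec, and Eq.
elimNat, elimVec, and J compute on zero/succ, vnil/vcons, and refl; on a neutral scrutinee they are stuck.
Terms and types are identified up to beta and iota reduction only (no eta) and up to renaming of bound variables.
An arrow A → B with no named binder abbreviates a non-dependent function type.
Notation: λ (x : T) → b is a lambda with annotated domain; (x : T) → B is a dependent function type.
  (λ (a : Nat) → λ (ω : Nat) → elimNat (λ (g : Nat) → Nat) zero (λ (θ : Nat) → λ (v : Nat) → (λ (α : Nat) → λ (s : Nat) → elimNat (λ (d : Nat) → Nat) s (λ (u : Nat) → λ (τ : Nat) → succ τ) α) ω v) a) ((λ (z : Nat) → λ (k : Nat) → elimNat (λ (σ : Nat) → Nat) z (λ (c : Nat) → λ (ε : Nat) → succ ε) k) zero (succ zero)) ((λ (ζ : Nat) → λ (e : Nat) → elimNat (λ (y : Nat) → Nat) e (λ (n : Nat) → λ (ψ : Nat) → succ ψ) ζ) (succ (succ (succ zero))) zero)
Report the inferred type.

the term's type:
  Nat


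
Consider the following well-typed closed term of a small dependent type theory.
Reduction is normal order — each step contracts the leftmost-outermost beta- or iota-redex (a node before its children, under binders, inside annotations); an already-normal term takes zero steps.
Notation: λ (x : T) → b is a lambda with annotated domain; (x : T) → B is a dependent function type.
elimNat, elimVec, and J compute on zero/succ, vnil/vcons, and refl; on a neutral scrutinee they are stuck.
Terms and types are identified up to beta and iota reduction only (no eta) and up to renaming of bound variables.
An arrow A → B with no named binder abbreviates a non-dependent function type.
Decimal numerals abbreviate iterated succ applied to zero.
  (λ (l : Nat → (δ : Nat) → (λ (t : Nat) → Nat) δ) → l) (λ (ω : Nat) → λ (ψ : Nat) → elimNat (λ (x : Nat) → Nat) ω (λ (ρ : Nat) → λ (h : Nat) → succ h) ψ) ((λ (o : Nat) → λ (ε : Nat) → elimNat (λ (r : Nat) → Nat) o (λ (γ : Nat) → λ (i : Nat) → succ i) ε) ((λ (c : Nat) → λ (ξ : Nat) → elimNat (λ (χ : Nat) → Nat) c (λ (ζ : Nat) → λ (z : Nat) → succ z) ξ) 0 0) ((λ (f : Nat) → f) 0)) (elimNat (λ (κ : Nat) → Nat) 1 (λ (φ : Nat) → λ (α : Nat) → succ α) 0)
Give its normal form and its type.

reduced normal form:
  1
inferred type:
  Nat
observation: 15 normal-order steps normalize the term, beginning with a beta-redex.


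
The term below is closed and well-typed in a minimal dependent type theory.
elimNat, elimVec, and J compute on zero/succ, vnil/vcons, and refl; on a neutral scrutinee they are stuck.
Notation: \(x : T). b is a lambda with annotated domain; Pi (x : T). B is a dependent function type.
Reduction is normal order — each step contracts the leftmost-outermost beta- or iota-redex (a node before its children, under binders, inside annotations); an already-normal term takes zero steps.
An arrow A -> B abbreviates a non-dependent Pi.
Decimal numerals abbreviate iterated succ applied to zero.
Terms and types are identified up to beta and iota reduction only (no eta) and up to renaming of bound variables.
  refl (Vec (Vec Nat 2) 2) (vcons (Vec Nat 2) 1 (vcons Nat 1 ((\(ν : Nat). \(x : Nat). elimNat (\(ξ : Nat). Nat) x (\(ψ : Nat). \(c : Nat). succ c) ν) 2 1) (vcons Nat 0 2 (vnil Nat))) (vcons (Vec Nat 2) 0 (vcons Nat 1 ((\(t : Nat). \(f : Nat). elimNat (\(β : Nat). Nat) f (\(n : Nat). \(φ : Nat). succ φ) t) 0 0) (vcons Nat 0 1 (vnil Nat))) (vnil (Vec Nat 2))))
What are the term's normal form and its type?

reduced normal form:
  refl (Vec (Vec Nat 2) 2) (vcons (Vec Nat 2) 1 (vcons Nat 1 3 (vcons Nat 0 2 (vnil Nat))) (vcons (Vec Nat 2) 0 (vcons Nat 1 0 (vcons Nat 0 1 (vnil Nat))) (vnil (Vec Nat 2))))
type:
  Eq (Vec (Vec Nat 2) 2) (vcons (Vec Nat 2) 1 (vcons Nat 1 3 (vcons Nat 0 2 (vnil Nat))) (vcons (Vec Nat 2) 0 (vcons Nat 1 0 (vcons Nat 0 1 (vnil Nat))) (vnil (Vec Nat 2)))) (vcons (Vec Nat 2) 1 (vcons Nat 1 3 (vcons Nat 0 2 (vnil Nat))) (vcons (Vec Nat 2) 0 (vcons Nat 1 0 (vcons Nat 0 1 (vnil Nat))) (vnil (Vec Nat 2))))
observation: 12 normal-order steps separate the term from its normal form.


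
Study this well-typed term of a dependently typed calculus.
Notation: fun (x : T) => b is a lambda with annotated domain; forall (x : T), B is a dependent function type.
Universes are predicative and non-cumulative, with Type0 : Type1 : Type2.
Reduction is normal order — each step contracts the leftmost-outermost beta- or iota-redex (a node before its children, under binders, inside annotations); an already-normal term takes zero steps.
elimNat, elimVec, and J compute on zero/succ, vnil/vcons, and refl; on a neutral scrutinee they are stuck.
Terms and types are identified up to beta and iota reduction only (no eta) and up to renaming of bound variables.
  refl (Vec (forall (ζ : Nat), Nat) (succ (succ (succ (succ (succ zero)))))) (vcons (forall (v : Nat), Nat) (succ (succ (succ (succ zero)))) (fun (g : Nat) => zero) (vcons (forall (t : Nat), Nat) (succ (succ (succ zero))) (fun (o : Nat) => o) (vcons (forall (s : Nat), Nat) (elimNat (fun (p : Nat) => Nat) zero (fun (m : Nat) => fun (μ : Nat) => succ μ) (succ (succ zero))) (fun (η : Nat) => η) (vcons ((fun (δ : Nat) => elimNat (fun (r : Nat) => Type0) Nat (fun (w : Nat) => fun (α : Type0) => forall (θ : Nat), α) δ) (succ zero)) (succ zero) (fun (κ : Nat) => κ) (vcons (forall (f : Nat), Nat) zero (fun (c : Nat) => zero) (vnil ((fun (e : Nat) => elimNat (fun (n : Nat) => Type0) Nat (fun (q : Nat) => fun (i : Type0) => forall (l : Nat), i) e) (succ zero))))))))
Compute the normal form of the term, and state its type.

normal form:
  refl (Vec (forall (ζ : Nat), Nat) (succ (succ (succ (succ (succ zero)))))) (vcons (forall (v : Nat), Nat) (succ (succ (succ (succ zero)))) (fun (g : Nat) => zero) (vcons (forall (t : Nat), Nat) (succ (succ (succ zero))) (fun (o : Nat) => o) (vcons (forall (s : Nat), Nat) (succ (succ zero)) (fun (p : Nat) => p) (vcons (forall (m : Nat), Nat) (succ zero) (fun (μ : Nat) => μ) (vcons (forall (η : Nat), Nat) zero (fun (δ : Nat) => zero) (vnil (forall (r : Nat), Nat)))))))
inferred type:
  Eq (Vec (forall (ζ : Nat), Nat) (succ (succ (succ (succ (succ zero)))))) (vcons (forall (v : Nat), Nat) (succ (succ (succ (succ zero)))) (fun (g : Nat) => zero) (vcons (forall (t : Nat), Nat) (succ (succ (succ zero))) (fun (o : Nat) => o) (vcons (forall (s : Nat), Nat) (succ (succ zero)) (fun (p : Nat) => p) (vcons (forall (m : Nat), Nat) (succ zero) (fun (μ : Nat) => μ) (vcons (forall (η : Nat), Nat) zero (fun (δ : Nat) => zero) (vnil (forall (r : Nat), Nat))))))) (vcons (forall (w : Nat), Nat) (succ (succ (succ (succ zero)))) (fun (α : Nat) => zero) (vcons (forall (θ : Nat), Nat) (succ (succ (succ zero))) (fun (κ : Nat) => κ) (vcons (forall (f : Nat), Nat) (succ (succ zero)) (fun (c : Nat) => c) (vcons (forall (e : Nat), Nat) (succ zero) (fun (n : Nat) => n) (vcons (forall (q : Nat), Nat) zero (fun (i : Nat) => zero) (vnil (forall (l : Nat), Nat)))))))
observation: 17 normal-order steps normalize the term, beginning with an elimNat iota-redex.


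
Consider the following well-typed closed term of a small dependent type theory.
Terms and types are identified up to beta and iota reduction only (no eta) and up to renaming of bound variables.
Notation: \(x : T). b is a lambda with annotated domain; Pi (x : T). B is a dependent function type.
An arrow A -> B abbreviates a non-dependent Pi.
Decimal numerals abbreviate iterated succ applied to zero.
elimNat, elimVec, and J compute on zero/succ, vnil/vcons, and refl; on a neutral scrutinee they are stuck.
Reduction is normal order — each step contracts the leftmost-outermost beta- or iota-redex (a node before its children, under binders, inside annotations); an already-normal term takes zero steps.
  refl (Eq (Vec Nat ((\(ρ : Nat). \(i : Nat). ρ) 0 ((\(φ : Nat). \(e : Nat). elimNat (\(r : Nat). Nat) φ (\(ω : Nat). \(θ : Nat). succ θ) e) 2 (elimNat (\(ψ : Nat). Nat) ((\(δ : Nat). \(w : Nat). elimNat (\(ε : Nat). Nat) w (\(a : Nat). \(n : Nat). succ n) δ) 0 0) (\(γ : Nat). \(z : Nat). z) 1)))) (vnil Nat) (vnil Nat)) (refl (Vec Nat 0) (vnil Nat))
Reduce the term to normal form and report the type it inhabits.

reduced normal form:
  refl (Eq (Vec Nat 0) (vnil Nat) (vnil Nat)) (refl (Vec Nat 0) (vnil Nat))
type:
  Eq (Eq (Vec Nat 0) (vnil Nat) (vnil Nat)) (refl (Vec Nat 0) (vnil Nat)) (refl (Vec Nat 0) (vnil Nat))


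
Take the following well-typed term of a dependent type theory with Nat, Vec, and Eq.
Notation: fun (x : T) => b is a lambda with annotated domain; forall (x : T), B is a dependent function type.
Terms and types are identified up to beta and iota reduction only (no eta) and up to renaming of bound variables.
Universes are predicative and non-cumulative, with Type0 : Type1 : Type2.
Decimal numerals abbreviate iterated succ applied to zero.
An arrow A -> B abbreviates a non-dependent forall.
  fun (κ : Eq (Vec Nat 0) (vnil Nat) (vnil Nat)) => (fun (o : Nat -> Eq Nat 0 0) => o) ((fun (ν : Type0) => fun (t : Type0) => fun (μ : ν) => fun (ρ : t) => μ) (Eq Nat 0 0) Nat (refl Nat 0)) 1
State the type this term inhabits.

the term's type:
  Eq (Vec Nat 0) (vnil Nat) (vnil Nat) -> Eq Nat 0 0


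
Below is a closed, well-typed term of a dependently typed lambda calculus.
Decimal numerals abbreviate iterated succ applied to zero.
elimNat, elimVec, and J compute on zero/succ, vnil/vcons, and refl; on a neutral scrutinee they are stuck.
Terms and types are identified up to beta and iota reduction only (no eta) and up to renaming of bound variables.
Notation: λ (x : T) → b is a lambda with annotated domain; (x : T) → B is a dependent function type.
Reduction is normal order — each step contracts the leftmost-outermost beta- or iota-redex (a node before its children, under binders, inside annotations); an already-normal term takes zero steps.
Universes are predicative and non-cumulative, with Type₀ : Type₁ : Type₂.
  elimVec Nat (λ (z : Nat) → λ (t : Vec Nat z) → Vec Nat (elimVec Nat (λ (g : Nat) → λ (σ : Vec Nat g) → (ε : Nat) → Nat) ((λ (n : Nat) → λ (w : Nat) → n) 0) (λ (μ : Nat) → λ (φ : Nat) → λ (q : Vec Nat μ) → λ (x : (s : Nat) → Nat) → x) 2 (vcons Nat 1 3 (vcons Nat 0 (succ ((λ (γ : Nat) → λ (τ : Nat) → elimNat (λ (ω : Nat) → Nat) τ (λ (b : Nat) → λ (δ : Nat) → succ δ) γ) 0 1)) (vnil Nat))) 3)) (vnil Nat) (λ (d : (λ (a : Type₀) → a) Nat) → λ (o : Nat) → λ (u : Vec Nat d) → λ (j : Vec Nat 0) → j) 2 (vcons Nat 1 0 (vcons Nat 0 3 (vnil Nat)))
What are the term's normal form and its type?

reduced normal form:
  vnil Nat
the term's type:
  Vec Nat 0


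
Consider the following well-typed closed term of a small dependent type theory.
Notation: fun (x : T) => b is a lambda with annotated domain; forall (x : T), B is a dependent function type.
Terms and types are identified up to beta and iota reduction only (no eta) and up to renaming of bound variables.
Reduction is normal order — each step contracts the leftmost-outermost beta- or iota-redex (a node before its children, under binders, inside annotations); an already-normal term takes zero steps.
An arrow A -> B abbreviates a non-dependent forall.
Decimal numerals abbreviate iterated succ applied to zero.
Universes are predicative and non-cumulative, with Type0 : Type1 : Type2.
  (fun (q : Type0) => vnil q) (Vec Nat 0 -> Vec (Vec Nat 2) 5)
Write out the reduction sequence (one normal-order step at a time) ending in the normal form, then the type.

normal-order reduction:
  (fun (q : Type0) => vnil q) (Vec Nat 0 -> Vec (Vec Nat 2) 5)
  ~> vnil (Vec Nat 0 -> Vec (Vec Nat 2) 5)
the term's type:
  Vec (Vec Nat 0 -> Vec (Vec Nat 2) 5) 0


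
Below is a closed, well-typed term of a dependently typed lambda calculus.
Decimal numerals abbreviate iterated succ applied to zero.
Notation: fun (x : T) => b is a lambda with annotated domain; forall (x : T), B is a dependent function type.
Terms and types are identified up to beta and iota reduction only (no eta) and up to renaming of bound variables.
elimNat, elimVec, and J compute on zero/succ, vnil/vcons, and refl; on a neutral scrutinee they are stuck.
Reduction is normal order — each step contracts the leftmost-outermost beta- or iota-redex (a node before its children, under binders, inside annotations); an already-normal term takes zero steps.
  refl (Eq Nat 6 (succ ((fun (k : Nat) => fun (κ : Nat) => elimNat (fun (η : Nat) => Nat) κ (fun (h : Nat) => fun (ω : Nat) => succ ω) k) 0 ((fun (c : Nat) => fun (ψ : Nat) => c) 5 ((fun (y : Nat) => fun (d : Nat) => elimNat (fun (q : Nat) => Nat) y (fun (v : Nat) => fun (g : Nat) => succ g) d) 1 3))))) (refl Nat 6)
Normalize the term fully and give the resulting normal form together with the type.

resulting normal form:
  refl (Eq Nat 6 6) (refl Nat 6)
the term's type:
  Eq (Eq Nat 6 6) (refl Nat 6) (refl Nat 6)


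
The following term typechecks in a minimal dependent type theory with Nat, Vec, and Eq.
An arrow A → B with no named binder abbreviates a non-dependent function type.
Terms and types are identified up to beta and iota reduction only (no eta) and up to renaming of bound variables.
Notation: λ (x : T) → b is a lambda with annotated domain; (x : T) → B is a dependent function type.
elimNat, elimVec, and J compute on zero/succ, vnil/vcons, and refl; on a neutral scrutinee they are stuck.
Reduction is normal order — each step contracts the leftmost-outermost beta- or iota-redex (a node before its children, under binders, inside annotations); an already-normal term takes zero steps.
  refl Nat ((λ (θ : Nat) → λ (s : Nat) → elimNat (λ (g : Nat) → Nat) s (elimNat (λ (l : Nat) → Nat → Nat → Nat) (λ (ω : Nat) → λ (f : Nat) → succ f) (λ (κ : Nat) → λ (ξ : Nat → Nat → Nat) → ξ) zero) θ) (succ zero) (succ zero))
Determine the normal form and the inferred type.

reduced normal form:
  refl Nat (succ (succ zero))
inferred type:
  Eq Nat (succ (succ zero)) (succ (succ zero))


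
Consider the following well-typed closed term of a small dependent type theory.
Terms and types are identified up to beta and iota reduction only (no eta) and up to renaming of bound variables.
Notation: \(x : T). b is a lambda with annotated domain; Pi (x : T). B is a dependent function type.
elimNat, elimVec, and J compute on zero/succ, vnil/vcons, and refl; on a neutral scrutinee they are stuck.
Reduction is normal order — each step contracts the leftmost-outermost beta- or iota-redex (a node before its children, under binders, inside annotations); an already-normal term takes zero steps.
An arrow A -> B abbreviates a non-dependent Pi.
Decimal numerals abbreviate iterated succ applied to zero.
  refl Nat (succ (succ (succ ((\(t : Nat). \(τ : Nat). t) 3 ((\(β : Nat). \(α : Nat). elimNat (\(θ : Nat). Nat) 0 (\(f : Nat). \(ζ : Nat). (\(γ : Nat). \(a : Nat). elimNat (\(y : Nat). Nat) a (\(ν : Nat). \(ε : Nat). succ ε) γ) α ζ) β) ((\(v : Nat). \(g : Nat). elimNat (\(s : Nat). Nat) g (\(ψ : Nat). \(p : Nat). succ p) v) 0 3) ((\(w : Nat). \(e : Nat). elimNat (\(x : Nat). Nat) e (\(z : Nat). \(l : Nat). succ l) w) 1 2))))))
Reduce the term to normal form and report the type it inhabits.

reduced normal form:
  refl Nat 6
inferred type:
  Eq Nat 6 6
observation: contracting a beta-redex first, the term normalizes in 2 steps.


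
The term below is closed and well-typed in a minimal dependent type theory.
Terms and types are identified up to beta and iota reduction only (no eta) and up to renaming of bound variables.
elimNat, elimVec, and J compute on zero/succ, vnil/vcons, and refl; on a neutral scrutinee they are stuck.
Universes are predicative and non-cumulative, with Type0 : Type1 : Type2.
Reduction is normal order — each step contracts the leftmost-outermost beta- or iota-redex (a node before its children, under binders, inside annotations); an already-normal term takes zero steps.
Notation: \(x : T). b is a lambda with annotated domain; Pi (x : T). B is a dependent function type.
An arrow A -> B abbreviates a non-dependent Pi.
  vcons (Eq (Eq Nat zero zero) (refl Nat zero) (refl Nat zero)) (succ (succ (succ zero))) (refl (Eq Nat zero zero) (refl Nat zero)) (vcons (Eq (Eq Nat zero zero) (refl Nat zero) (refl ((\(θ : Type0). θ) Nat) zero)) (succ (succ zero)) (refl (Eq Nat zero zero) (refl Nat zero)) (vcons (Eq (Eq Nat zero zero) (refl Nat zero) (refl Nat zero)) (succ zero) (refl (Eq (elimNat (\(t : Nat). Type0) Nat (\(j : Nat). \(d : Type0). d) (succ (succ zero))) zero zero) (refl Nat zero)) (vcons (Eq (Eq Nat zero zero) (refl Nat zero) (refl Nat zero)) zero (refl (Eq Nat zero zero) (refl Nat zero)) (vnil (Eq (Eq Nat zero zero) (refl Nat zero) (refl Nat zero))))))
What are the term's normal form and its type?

resulting normal form:
  vcons (Eq (Eq Nat zero zero) (refl Nat zero) (refl Nat zero)) (succ (succ (succ zero))) (refl (Eq Nat zero zero) (refl Nat zero)) (vcons (Eq (Eq Nat zero zero) (refl Nat zero) (refl Nat zero)) (succ (succ zero)) (refl (Eq Nat zero zero) (refl Nat zero)) (vcons (Eq (Eq Nat zero zero) (refl Nat zero) (refl Nat zero)) (succ zero) (refl (Eq Nat zero zero) (refl Nat zero)) (vcons (Eq (Eq Nat zero zero) (refl Nat zero) (refl Nat zero)) zero (refl (Eq Nat zero zero) (refl Nat zero)) (vnil (Eq (Eq Nat zero zero) (refl Nat zero) (refl Nat zero))))))
type:
  Vec (Eq (Eq Nat zero zero) (refl Nat zero) (refl Nat zero)) (succ (succ (succ (succ zero))))
observation: the term reaches its normal form after 8 normal-order steps.


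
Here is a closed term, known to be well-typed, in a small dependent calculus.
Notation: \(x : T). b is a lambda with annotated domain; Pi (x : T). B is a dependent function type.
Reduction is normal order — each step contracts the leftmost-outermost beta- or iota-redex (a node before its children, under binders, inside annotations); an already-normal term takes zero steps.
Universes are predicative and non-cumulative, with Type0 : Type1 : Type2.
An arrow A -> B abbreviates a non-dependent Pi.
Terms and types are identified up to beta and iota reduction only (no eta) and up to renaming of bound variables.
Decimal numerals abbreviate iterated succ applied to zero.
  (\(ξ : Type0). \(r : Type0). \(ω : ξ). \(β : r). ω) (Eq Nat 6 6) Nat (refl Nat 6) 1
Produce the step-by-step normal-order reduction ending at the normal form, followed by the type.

reduction (normal order):
  (\(ξ : Type0). \(r : Type0). \(ω : ξ). \(β : r). ω) (Eq Nat 6 6) Nat (refl Nat 6) 1
  ~> (\(ξ : Type0). \(r : Eq Nat 6 6). \(ω : ξ). r) Nat (refl Nat 6) 1
  ~> (\(ξ : Eq Nat 6 6). \(r : Nat). ξ) (refl Nat 6) 1
  ~> (\(ξ : Nat). refl Nat 6) 1
  ~> refl Nat 6
inferred type:
  Eq Nat 6 6


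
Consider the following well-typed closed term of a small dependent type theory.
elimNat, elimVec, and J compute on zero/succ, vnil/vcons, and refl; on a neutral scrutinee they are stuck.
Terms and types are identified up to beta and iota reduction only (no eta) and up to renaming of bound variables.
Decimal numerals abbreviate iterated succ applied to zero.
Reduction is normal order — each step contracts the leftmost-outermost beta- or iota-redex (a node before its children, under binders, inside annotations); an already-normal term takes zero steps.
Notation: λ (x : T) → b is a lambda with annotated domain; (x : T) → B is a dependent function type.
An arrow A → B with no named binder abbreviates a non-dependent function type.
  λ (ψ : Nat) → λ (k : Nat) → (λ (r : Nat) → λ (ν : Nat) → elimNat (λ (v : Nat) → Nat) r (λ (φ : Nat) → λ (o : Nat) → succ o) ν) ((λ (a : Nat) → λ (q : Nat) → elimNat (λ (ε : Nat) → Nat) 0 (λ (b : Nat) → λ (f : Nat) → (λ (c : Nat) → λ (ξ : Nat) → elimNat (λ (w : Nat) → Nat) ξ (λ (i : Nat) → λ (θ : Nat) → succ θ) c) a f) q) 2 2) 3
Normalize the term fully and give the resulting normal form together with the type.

normal form:
  λ (ψ : Nat) → λ (k : Nat) → 7
inferred type:
  Nat → Nat → Nat
observation: the term reaches its normal form after 39 normal-order steps.


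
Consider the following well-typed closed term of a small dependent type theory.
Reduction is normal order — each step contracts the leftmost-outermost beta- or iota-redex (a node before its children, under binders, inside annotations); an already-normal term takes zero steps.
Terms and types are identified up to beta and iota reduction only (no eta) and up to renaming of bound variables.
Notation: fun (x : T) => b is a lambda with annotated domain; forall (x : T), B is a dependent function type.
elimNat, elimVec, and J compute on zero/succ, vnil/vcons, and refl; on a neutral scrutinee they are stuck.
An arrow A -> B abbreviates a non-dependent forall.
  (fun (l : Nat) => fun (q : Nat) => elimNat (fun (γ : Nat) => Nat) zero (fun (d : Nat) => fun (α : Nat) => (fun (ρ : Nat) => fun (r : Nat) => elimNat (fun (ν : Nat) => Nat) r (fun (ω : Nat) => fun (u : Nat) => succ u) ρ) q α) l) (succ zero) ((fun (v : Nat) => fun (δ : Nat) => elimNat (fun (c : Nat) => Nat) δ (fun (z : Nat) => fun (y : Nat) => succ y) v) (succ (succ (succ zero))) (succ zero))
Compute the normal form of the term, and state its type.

resulting normal form:
  succ (succ (succ (succ zero)))
type:
  Nat
observation: 33 normal-order steps normalize the term, beginning with a beta-redex.


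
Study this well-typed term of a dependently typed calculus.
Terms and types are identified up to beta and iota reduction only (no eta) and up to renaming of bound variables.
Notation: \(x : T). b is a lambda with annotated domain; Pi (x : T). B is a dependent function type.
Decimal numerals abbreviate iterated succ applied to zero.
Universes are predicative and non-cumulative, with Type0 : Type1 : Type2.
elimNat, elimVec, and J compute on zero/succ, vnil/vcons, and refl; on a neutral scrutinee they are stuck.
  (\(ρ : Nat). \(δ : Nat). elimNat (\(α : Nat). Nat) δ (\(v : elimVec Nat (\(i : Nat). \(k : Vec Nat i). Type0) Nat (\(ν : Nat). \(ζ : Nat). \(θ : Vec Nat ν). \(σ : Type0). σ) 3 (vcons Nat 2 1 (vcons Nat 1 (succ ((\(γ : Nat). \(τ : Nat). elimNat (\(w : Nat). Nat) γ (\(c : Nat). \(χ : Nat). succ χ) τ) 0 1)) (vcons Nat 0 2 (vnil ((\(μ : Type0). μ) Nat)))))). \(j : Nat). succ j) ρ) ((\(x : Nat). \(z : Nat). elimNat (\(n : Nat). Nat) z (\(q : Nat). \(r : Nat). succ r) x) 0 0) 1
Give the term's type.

type:
  Nat


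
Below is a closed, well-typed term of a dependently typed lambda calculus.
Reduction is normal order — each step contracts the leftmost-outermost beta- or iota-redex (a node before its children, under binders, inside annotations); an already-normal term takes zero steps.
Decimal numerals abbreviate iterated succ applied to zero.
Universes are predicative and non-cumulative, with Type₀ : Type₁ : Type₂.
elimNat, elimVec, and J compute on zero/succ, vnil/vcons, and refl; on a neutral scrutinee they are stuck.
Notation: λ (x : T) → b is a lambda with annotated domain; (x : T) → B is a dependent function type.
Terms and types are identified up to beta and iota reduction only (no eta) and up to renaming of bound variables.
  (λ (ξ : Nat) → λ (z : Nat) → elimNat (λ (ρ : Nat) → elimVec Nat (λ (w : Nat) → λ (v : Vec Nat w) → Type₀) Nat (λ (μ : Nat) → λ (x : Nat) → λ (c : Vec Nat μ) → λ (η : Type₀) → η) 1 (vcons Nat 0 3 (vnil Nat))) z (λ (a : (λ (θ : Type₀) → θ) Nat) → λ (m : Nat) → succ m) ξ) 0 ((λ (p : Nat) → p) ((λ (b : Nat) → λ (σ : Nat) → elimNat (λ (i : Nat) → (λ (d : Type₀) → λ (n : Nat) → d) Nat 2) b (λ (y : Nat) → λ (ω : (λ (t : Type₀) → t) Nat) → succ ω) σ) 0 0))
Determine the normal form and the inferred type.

normal form:
  0
the term's type:
  Nat


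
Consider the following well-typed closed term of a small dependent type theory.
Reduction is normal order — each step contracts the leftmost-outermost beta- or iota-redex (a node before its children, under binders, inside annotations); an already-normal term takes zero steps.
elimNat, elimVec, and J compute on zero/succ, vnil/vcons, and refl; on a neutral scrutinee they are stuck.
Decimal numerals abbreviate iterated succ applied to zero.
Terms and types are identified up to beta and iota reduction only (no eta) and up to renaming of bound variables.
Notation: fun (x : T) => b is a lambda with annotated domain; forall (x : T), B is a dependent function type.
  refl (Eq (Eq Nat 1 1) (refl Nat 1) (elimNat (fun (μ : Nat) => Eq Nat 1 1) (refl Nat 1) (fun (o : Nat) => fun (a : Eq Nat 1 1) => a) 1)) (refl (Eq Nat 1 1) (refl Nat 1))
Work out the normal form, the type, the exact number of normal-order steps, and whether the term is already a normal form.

resulting normal form:
  refl (Eq (Eq Nat 1 1) (refl Nat 1) (refl Nat 1)) (refl (Eq Nat 1 1) (refl Nat 1))
the term's type:
  Eq (Eq (Eq Nat 1 1) (refl Nat 1) (refl Nat 1)) (refl (Eq Nat 1 1) (refl Nat 1)) (refl (Eq Nat 1 1) (refl Nat 1))
steps to reach normal form (normal order): 4
term was already normal: no
first contracted redex: an elimNat iota-redex


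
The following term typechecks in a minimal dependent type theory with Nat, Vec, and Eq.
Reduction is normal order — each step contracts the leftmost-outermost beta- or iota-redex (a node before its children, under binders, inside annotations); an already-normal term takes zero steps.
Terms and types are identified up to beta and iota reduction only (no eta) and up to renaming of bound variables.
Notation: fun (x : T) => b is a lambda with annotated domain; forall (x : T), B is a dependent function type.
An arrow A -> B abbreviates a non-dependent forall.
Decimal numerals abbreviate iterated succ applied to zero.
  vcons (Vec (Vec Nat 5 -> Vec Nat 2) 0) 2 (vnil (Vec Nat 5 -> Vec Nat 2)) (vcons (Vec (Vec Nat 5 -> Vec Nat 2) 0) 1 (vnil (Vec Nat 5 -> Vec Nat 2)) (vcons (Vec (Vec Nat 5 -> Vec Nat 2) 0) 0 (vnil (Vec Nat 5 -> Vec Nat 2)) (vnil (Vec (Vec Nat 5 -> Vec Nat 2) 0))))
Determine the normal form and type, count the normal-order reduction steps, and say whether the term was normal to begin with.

reduced normal form:
  vcons (Vec (Vec Nat 5 -> Vec Nat 2) 0) 2 (vnil (Vec Nat 5 -> Vec Nat 2)) (vcons (Vec (Vec Nat 5 -> Vec Nat 2) 0) 1 (vnil (Vec Nat 5 -> Vec Nat 2)) (vcons (Vec (Vec Nat 5 -> Vec Nat 2) 0) 0 (vnil (Vec Nat 5 -> Vec Nat 2)) (vnil (Vec (Vec Nat 5 -> Vec Nat 2) 0))))
inferred type:
  Vec (Vec (Vec Nat 5 -> Vec Nat 2) 0) 3
normal-order step count: 0
already normal: yes


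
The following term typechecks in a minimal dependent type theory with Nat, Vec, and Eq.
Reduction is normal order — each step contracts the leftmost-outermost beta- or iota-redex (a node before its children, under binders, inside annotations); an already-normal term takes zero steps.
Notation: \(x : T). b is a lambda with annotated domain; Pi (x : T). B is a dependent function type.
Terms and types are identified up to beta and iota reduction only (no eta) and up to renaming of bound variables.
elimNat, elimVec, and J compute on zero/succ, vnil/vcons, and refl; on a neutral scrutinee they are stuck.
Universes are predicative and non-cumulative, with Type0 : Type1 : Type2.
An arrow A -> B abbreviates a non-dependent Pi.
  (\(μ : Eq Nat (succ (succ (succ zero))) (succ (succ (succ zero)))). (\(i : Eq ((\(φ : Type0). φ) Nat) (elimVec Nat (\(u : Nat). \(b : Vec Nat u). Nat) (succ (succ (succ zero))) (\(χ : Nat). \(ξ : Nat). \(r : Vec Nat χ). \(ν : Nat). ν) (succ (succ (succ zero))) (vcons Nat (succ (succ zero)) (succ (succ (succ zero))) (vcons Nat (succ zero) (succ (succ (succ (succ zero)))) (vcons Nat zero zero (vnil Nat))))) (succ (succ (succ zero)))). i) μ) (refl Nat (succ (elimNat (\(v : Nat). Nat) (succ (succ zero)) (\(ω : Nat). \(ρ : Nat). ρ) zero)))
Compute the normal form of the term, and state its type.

reduced normal form:
  refl Nat (succ (succ (succ zero)))
the term's type:
  Eq Nat (succ (succ (succ zero))) (succ (succ (succ zero)))
observation: reduction starts at a beta-redex, and 3 normal-order steps reach the normal form.


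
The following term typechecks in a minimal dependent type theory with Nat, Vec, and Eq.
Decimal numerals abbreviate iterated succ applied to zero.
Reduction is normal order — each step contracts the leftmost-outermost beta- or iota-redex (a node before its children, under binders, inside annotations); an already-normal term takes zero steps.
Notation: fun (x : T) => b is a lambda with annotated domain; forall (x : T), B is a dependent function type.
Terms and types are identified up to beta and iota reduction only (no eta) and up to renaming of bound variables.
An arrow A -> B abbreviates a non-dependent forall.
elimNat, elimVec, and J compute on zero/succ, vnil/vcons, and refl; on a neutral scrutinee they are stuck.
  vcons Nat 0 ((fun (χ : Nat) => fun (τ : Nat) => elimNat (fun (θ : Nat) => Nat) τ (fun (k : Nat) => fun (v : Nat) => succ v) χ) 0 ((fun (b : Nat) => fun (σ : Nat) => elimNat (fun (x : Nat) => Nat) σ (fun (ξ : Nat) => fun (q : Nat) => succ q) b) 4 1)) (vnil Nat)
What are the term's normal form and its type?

reduced normal form:
  vcons Nat 0 5 (vnil Nat)
the term's type:
  Vec Nat 1
observation: the leftmost-outermost redex is a beta-redex, and normalization takes 18 steps.


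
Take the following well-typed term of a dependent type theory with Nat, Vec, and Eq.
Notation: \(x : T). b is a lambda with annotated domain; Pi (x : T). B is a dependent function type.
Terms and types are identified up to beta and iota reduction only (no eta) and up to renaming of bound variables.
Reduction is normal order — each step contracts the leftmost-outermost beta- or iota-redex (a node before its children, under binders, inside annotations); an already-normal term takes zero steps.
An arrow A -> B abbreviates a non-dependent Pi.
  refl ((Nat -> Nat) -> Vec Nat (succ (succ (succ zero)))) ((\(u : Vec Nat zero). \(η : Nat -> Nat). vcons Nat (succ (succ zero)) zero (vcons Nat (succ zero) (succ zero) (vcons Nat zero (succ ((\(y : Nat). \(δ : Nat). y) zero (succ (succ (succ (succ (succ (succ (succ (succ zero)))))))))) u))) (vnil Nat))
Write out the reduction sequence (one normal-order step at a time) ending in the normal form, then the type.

normal-order reduction sequence:
  refl ((Nat -> Nat) -> Vec Nat (succ (succ (succ zero)))) ((\(u : Vec Nat zero). \(η : Nat -> Nat). vcons Nat (succ (succ zero)) zero (vcons Nat (succ zero) (succ zero) (vcons Nat zero (succ ((\(y : Nat). \(δ : Nat). y) zero (succ (succ (succ (succ (succ (succ (succ (succ zero)))))))))) u))) (vnil Nat))
  ~> refl ((Nat -> Nat) -> Vec Nat (succ (succ (succ zero)))) (\(u : Nat -> Nat). vcons Nat (succ (succ zero)) zero (vcons Nat (succ zero) (succ zero) (vcons Nat zero (succ ((\(η : Nat). \(y : Nat). η) zero (succ (succ (succ (succ (succ (succ (succ (succ zero)))))))))) (vnil Nat))))
  ~> refl ((Nat -> Nat) -> Vec Nat (succ (succ (succ zero)))) (\(u : Nat -> Nat). vcons Nat (succ (succ zero)) zero (vcons Nat (succ zero) (succ zero) (vcons Nat zero (succ ((\(η : Nat). zero) (succ (succ (succ (succ (succ (succ (succ (succ zero)))))))))) (vnil Nat))))
  ~> refl ((Nat -> Nat) -> Vec Nat (succ (succ (succ zero)))) (\(u : Nat -> Nat). vcons Nat (succ (succ zero)) zero (vcons Nat (succ zero) (succ zero) (vcons Nat zero (succ zero) (vnil Nat))))
type:
  Eq ((Nat -> Nat) -> Vec Nat (succ (succ (succ zero)))) (\(u : Nat -> Nat). vcons Nat (succ (succ zero)) zero (vcons Nat (succ zero) (succ zero) (vcons Nat zero (succ zero) (vnil Nat)))) (\(η : Nat -> Nat). vcons Nat (succ (succ zero)) zero (vcons Nat (succ zero) (succ zero) (vcons Nat zero (succ zero) (vnil Nat))))
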